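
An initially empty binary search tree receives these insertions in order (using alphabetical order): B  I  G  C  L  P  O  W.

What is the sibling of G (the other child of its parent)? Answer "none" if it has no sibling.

Resulting structure (node: left, right):
  B: L=–, R=I
  I: L=G, R=L
  G: L=C, R=–
  C: L=–, R=–
  L: L=–, R=P
  P: L=O, R=W
  O: L=–, R=–
  W: L=–, R=–

G's parent is I; the other child of I is L.

L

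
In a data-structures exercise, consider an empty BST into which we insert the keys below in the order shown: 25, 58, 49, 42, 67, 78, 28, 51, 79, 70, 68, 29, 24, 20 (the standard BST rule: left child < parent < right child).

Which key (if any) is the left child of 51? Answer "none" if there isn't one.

none

25: root
58: right child of 25 (depth 1)
49: left child of 58 (depth 2)
42: left child of 49 (depth 3)
67: right child of 58 (depth 2)
78: right child of 67 (depth 3)
28: left child of 42 (depth 4)
51: right child of 49 (depth 3)
79: right child of 78 (depth 4)
70: left child of 78 (depth 4)
68: left child of 70 (depth 5)
29: right child of 28 (depth 5)
24: left child of 25 (depth 1)
20: left child of 24 (depth 2)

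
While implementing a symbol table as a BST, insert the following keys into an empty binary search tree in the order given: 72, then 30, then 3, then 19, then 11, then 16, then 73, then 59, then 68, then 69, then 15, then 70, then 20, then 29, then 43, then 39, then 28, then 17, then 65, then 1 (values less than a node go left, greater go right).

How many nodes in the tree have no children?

8

72: root
30: left child of 72 (depth 1)
3: left child of 30 (depth 2)
19: right child of 3 (depth 3)
11: left child of 19 (depth 4)
16: right child of 11 (depth 5)
73: right child of 72 (depth 1)
59: right child of 30 (depth 2)
68: right child of 59 (depth 3)
69: right child of 68 (depth 4)
15: left child of 16 (depth 6)
70: right child of 69 (depth 5)
20: right child of 19 (depth 4)
29: right child of 20 (depth 5)
43: left child of 59 (depth 3)
39: left child of 43 (depth 4)
28: left child of 29 (depth 6)
17: right child of 16 (depth 6)
65: left child of 68 (depth 4)
1: left child of 3 (depth 3)

Leaves: 1, 15, 17, 28, 39, 65, 70, 73 — 8 in total.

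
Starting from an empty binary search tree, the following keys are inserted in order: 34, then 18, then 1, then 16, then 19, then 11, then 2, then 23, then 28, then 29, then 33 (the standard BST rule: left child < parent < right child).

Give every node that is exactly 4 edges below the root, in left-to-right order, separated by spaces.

34: root
18: left child of 34 (depth 1)
1: left child of 18 (depth 2)
16: right child of 1 (depth 3)
19: right child of 18 (depth 2)
11: left child of 16 (depth 4)
2: left child of 11 (depth 5)
23: right child of 19 (depth 3)
28: right child of 23 (depth 4)
29: right child of 28 (depth 5)
33: right child of 29 (depth 6)

11 28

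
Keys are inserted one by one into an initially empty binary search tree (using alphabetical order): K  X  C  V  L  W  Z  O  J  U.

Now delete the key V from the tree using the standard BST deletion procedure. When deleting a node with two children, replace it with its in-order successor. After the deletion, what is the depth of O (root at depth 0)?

Insert K: tree is empty, so K becomes the root.
Insert X: X > K → go right. Place as right child of K.
Insert C: C < K → go left. Place as left child of K.
Insert V: V > K → go right; V < X → go left. Place as left child of X.
Insert L: L > K → go right; L < X → go left; L < V → go left. Place as left child of V.
Insert W: W > K → go right; W < X → go left; W > V → go right. Place as right child of V.
Insert Z: Z > K → go right; Z > X → go right. Place as right child of X.
Insert O: O > K → go right; O < X → go left; O < V → go left; O > L → go right. Place as right child of L.
Insert J: J < K → go left; J > C → go right. Place as right child of C.
Insert U: U > K → go right; U < X → go left; U < V → go left; U > L → go right; U > O → go right. Place as right child of O.

Delete V (two children — replace with in-order successor).
After deletion, path to O: K → X → W → L → O.

4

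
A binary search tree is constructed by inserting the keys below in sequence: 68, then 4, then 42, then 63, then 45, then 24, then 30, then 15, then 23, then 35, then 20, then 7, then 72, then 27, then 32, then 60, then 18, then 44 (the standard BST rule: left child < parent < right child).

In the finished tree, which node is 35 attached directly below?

Resulting structure (node: left, right):
  68: L=4, R=72
  4: L=–, R=42
  42: L=24, R=63
  63: L=45, R=–
  45: L=44, R=60
  24: L=15, R=30
  30: L=27, R=35
  15: L=7, R=23
  23: L=20, R=–
  35: L=32, R=–
  20: L=18, R=–
  7: L=–, R=–
  72: L=–, R=–
  27: L=–, R=–
  32: L=–, R=–
  60: L=–, R=–
  18: L=–, R=–
  44: L=–, R=–

30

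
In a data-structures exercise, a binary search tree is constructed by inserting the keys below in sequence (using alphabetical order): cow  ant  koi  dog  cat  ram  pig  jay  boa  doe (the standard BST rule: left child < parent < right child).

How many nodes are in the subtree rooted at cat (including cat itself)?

Insert cow: tree is empty, so cow becomes the root.
Insert ant: ant < cow → go left. Place as left child of cow.
Insert koi: koi > cow → go right. Place as right child of cow.
Insert dog: dog > cow → go right; dog < koi → go left. Place as left child of koi.
Insert cat: cat < cow → go left; cat > ant → go right. Place as right child of ant.
Insert ram: ram > cow → go right; ram > koi → go right. Place as right child of koi.
Insert pig: pig > cow → go right; pig > koi → go right; pig < ram → go left. Place as left child of ram.
Insert jay: jay > cow → go right; jay < koi → go left; jay > dog → go right. Place as right child of dog.
Insert boa: boa < cow → go left; boa > ant → go right; boa < cat → go left. Place as left child of cat.
Insert doe: doe > cow → go right; doe < koi → go left; doe < dog → go left. Place as left child of dog.

Subtree rooted at cat contains: cat, boa — 2 nodes.

2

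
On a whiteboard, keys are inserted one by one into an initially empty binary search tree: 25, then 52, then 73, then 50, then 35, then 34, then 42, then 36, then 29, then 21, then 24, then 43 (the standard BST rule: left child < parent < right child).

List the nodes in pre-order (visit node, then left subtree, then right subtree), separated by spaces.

Resulting structure (node: left, right):
  25: L=21, R=52
  52: L=50, R=73
  73: L=–, R=–
  50: L=35, R=–
  35: L=34, R=42
  34: L=29, R=–
  42: L=36, R=43
  36: L=–, R=–
  29: L=–, R=–
  21: L=–, R=24
  24: L=–, R=–
  43: L=–, R=–

25 21 24 52 50 35 34 29 42 36 43 73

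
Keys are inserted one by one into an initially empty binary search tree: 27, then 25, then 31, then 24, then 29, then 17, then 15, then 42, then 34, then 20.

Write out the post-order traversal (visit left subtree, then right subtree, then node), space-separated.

15 20 17 24 25 29 34 42 31 27

Insert 27: tree is empty, so 27 becomes the root.
Insert 25: 25 < 27 → go left. Place as left child of 27.
Insert 31: 31 > 27 → go right. Place as right child of 27.
Insert 24: 24 < 27 → go left; 24 < 25 → go left. Place as left child of 25.
Insert 29: 29 > 27 → go right; 29 < 31 → go left. Place as left child of 31.
Insert 17: 17 < 27 → go left; 17 < 25 → go left; 17 < 24 → go left. Place as left child of 24.
Insert 15: 15 < 27 → go left; 15 < 25 → go left; 15 < 24 → go left; 15 < 17 → go left. Place as left child of 17.
Insert 42: 42 > 27 → go right; 42 > 31 → go right. Place as right child of 31.
Insert 34: 34 > 27 → go right; 34 > 31 → go right; 34 < 42 → go left. Place as left child of 42.
Insert 20: 20 < 27 → go left; 20 < 25 → go left; 20 < 24 → go left; 20 > 17 → go right. Place as right child of 17.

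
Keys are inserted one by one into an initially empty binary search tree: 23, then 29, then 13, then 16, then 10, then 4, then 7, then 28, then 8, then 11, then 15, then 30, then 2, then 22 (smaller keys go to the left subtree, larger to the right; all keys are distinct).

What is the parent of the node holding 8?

23: root
29: right child of 23 (depth 1)
13: left child of 23 (depth 1)
16: right child of 13 (depth 2)
10: left child of 13 (depth 2)
4: left child of 10 (depth 3)
7: right child of 4 (depth 4)
28: left child of 29 (depth 2)
8: right child of 7 (depth 5)
11: right child of 10 (depth 3)
15: left child of 16 (depth 3)
30: right child of 29 (depth 2)
2: left child of 4 (depth 4)
22: right child of 16 (depth 3)

7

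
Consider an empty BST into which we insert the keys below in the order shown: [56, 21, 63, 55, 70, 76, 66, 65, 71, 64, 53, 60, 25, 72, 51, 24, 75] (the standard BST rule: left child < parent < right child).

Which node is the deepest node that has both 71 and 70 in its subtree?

70

56: root
21: left child of 56 (depth 1)
63: right child of 56 (depth 1)
55: right child of 21 (depth 2)
70: right child of 63 (depth 2)
76: right child of 70 (depth 3)
66: left child of 70 (depth 3)
65: left child of 66 (depth 4)
71: left child of 76 (depth 4)
64: left child of 65 (depth 5)
53: left child of 55 (depth 3)
60: left child of 63 (depth 2)
25: left child of 53 (depth 4)
72: right child of 71 (depth 5)
51: right child of 25 (depth 5)
24: left child of 25 (depth 5)
75: right child of 72 (depth 6)

Path to 71: 56 → 63 → 70 → 76 → 71
Path to 70: 56 → 63 → 70
70 lies on both paths and is an ancestor of the other node.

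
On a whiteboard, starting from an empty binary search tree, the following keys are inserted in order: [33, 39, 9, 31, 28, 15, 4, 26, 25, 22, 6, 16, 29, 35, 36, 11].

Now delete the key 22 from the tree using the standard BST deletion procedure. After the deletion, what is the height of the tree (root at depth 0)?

Insert 33: tree is empty, so 33 becomes the root.
Insert 39: 39 > 33 → go right. Place as right child of 33.
Insert 9: 9 < 33 → go left. Place as left child of 33.
Insert 31: 31 < 33 → go left; 31 > 9 → go right. Place as right child of 9.
Insert 28: 28 < 33 → go left; 28 > 9 → go right; 28 < 31 → go left. Place as left child of 31.
Insert 15: 15 < 33 → go left; 15 > 9 → go right; 15 < 31 → go left; 15 < 28 → go left. Place as left child of 28.
Insert 4: 4 < 33 → go left; 4 < 9 → go left. Place as left child of 9.
Insert 26: 26 < 33 → go left; 26 > 9 → go right; 26 < 31 → go left; 26 < 28 → go left; 26 > 15 → go right. Place as right child of 15.
Insert 25: 25 < 33 → go left; 25 > 9 → go right; 25 < 31 → go left; 25 < 28 → go left; 25 > 15 → go right; 25 < 26 → go left. Place as left child of 26.
Insert 22: 22 < 33 → go left; 22 > 9 → go right; 22 < 31 → go left; 22 < 28 → go left; 22 > 15 → go right; 22 < 26 → go left; 22 < 25 → go left. Place as left child of 25.
Insert 6: 6 < 33 → go left; 6 < 9 → go left; 6 > 4 → go right. Place as right child of 4.
Insert 16: 16 < 33 → go left; 16 > 9 → go right; 16 < 31 → go left; 16 < 28 → go left; 16 > 15 → go right; 16 < 26 → go left; 16 < 25 → go left; 16 < 22 → go left. Place as left child of 22.
Insert 29: 29 < 33 → go left; 29 > 9 → go right; 29 < 31 → go left; 29 > 28 → go right. Place as right child of 28.
Insert 35: 35 > 33 → go right; 35 < 39 → go left. Place as left child of 39.
Insert 36: 36 > 33 → go right; 36 < 39 → go left; 36 > 35 → go right. Place as right child of 35.
Insert 11: 11 < 33 → go left; 11 > 9 → go right; 11 < 31 → go left; 11 < 28 → go left; 11 < 15 → go left. Place as left child of 15.

Delete 22 (at most one child — splice it out).
After deletion, deepest node is 16 at depth 7.

7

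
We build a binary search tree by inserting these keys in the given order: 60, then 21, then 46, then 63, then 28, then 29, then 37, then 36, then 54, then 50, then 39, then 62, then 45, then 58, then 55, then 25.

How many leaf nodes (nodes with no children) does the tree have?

60: root
21: left child of 60 (depth 1)
46: right child of 21 (depth 2)
63: right child of 60 (depth 1)
28: left child of 46 (depth 3)
29: right child of 28 (depth 4)
37: right child of 29 (depth 5)
36: left child of 37 (depth 6)
54: right child of 46 (depth 3)
50: left child of 54 (depth 4)
39: right child of 37 (depth 6)
62: left child of 63 (depth 2)
45: right child of 39 (depth 7)
58: right child of 54 (depth 4)
55: left child of 58 (depth 5)
25: left child of 28 (depth 4)

Leaves: 25, 36, 45, 50, 55, 62 — 6 in total.

6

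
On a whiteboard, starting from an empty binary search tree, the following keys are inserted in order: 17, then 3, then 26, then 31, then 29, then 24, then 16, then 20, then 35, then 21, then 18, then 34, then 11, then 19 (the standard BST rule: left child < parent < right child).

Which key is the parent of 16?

17: root
3: left child of 17 (depth 1)
26: right child of 17 (depth 1)
31: right child of 26 (depth 2)
29: left child of 31 (depth 3)
24: left child of 26 (depth 2)
16: right child of 3 (depth 2)
20: left child of 24 (depth 3)
35: right child of 31 (depth 3)
21: right child of 20 (depth 4)
18: left child of 20 (depth 4)
34: left child of 35 (depth 4)
11: left child of 16 (depth 3)
19: right child of 18 (depth 5)

3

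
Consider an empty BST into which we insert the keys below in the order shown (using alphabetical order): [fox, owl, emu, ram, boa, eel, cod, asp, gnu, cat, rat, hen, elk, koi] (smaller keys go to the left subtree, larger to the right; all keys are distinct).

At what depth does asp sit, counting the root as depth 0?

3

Insert fox: tree is empty, so fox becomes the root.
Insert owl: owl > fox → go right. Place as right child of fox.
Insert emu: emu < fox → go left. Place as left child of fox.
Insert ram: ram > fox → go right; ram > owl → go right. Place as right child of owl.
Insert boa: boa < fox → go left; boa < emu → go left. Place as left child of emu.
Insert eel: eel < fox → go left; eel < emu → go left; eel > boa → go right. Place as right child of boa.
Insert cod: cod < fox → go left; cod < emu → go left; cod > boa → go right; cod < eel → go left. Place as left child of eel.
Insert asp: asp < fox → go left; asp < emu → go left; asp < boa → go left. Place as left child of boa.
Insert gnu: gnu > fox → go right; gnu < owl → go left. Place as left child of owl.
Insert cat: cat < fox → go left; cat < emu → go left; cat > boa → go right; cat < eel → go left; cat < cod → go left. Place as left child of cod.
Insert rat: rat > fox → go right; rat > owl → go right; rat > ram → go right. Place as right child of ram.
Insert hen: hen > fox → go right; hen < owl → go left; hen > gnu → go right. Place as right child of gnu.
Insert elk: elk < fox → go left; elk < emu → go left; elk > boa → go right; elk > eel → go right. Place as right child of eel.
Insert koi: koi > fox → go right; koi < owl → go left; koi > gnu → go right; koi > hen → go right. Place as right child of hen.

Path to asp: fox → emu → boa → asp, which is 3 edges.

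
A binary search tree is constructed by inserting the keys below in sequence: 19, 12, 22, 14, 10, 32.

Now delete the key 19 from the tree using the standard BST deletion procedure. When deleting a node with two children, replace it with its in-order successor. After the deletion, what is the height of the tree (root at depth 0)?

2

Resulting structure (node: left, right):
  19: L=12, R=22
  12: L=10, R=14
  22: L=–, R=32
  14: L=–, R=–
  10: L=–, R=–
  32: L=–, R=–

Delete 19 (two children — replace with in-order successor).
After deletion, deepest node is 14 at depth 2.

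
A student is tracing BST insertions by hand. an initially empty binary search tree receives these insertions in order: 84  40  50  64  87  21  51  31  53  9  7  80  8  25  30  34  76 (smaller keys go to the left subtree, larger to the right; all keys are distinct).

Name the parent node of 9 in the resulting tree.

21

Insert 84: tree is empty, so 84 becomes the root.
Insert 40: 40 < 84 → go left. Place as left child of 84.
Insert 50: 50 < 84 → go left; 50 > 40 → go right. Place as right child of 40.
Insert 64: 64 < 84 → go left; 64 > 40 → go right; 64 > 50 → go right. Place as right child of 50.
Insert 87: 87 > 84 → go right. Place as right child of 84.
Insert 21: 21 < 84 → go left; 21 < 40 → go left. Place as left child of 40.
Insert 51: 51 < 84 → go left; 51 > 40 → go right; 51 > 50 → go right; 51 < 64 → go left. Place as left child of 64.
Insert 31: 31 < 84 → go left; 31 < 40 → go left; 31 > 21 → go right. Place as right child of 21.
Insert 53: 53 < 84 → go left; 53 > 40 → go right; 53 > 50 → go right; 53 < 64 → go left; 53 > 51 → go right. Place as right child of 51.
Insert 9: 9 < 84 → go left; 9 < 40 → go left; 9 < 21 → go left. Place as left child of 21.
Insert 7: 7 < 84 → go left; 7 < 40 → go left; 7 < 21 → go left; 7 < 9 → go left. Place as left child of 9.
Insert 80: 80 < 84 → go left; 80 > 40 → go right; 80 > 50 → go right; 80 > 64 → go right. Place as right child of 64.
Insert 8: 8 < 84 → go left; 8 < 40 → go left; 8 < 21 → go left; 8 < 9 → go left; 8 > 7 → go right. Place as right child of 7.
Insert 25: 25 < 84 → go left; 25 < 40 → go left; 25 > 21 → go right; 25 < 31 → go left. Place as left child of 31.
Insert 30: 30 < 84 → go left; 30 < 40 → go left; 30 > 21 → go right; 30 < 31 → go left; 30 > 25 → go right. Place as right child of 25.
Insert 34: 34 < 84 → go left; 34 < 40 → go left; 34 > 21 → go right; 34 > 31 → go right. Place as right child of 31.
Insert 76: 76 < 84 → go left; 76 > 40 → go right; 76 > 50 → go right; 76 > 64 → go right; 76 < 80 → go left. Place as left child of 80.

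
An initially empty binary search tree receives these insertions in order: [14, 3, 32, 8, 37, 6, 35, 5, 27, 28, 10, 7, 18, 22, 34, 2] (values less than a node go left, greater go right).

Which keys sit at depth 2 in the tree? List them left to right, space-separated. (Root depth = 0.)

Insert 14: tree is empty, so 14 becomes the root.
Insert 3: 3 < 14 → go left. Place as left child of 14.
Insert 32: 32 > 14 → go right. Place as right child of 14.
Insert 8: 8 < 14 → go left; 8 > 3 → go right. Place as right child of 3.
Insert 37: 37 > 14 → go right; 37 > 32 → go right. Place as right child of 32.
Insert 6: 6 < 14 → go left; 6 > 3 → go right; 6 < 8 → go left. Place as left child of 8.
Insert 35: 35 > 14 → go right; 35 > 32 → go right; 35 < 37 → go left. Place as left child of 37.
Insert 5: 5 < 14 → go left; 5 > 3 → go right; 5 < 8 → go left; 5 < 6 → go left. Place as left child of 6.
Insert 27: 27 > 14 → go right; 27 < 32 → go left. Place as left child of 32.
Insert 28: 28 > 14 → go right; 28 < 32 → go left; 28 > 27 → go right. Place as right child of 27.
Insert 10: 10 < 14 → go left; 10 > 3 → go right; 10 > 8 → go right. Place as right child of 8.
Insert 7: 7 < 14 → go left; 7 > 3 → go right; 7 < 8 → go left; 7 > 6 → go right. Place as right child of 6.
Insert 18: 18 > 14 → go right; 18 < 32 → go left; 18 < 27 → go left. Place as left child of 27.
Insert 22: 22 > 14 → go right; 22 < 32 → go left; 22 < 27 → go left; 22 > 18 → go right. Place as right child of 18.
Insert 34: 34 > 14 → go right; 34 > 32 → go right; 34 < 37 → go left; 34 < 35 → go left. Place as left child of 35.
Insert 2: 2 < 14 → go left; 2 < 3 → go left. Place as left child of 3.

2 8 27 37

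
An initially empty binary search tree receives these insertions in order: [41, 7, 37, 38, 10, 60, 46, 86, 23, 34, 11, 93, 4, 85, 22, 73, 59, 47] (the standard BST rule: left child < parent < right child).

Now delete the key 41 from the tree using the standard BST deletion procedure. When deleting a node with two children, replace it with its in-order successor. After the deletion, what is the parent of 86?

60

Resulting structure (node: left, right):
  41: L=7, R=60
  7: L=4, R=37
  37: L=10, R=38
  38: L=–, R=–
  10: L=–, R=23
  60: L=46, R=86
  46: L=–, R=59
  86: L=85, R=93
  23: L=11, R=34
  34: L=–, R=–
  11: L=–, R=22
  93: L=–, R=–
  4: L=–, R=–
  85: L=73, R=–
  22: L=–, R=–
  73: L=–, R=–
  59: L=47, R=–
  47: L=–, R=–

Delete 41 (two children — replace with in-order successor).
After deletion, 86's parent is 60.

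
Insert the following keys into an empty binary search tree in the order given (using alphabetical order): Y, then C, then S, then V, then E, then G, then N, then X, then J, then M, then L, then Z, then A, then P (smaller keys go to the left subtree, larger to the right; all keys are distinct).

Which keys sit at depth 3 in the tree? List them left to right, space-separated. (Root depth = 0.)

Y: root
C: left child of Y (depth 1)
S: right child of C (depth 2)
V: right child of S (depth 3)
E: left child of S (depth 3)
G: right child of E (depth 4)
N: right child of G (depth 5)
X: right child of V (depth 4)
J: left child of N (depth 6)
M: right child of J (depth 7)
L: left child of M (depth 8)
Z: right child of Y (depth 1)
A: left child of C (depth 2)
P: right child of N (depth 6)

E V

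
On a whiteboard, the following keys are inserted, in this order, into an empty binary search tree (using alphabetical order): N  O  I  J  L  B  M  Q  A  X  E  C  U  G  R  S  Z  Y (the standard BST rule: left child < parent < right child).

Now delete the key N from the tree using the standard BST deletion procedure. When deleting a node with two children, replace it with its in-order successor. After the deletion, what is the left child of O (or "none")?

N: root
O: right child of N (depth 1)
I: left child of N (depth 1)
J: right child of I (depth 2)
L: right child of J (depth 3)
B: left child of I (depth 2)
M: right child of L (depth 4)
Q: right child of O (depth 2)
A: left child of B (depth 3)
X: right child of Q (depth 3)
E: right child of B (depth 3)
C: left child of E (depth 4)
U: left child of X (depth 4)
G: right child of E (depth 4)
R: left child of U (depth 5)
S: right child of R (depth 6)
Z: right child of X (depth 4)
Y: left child of Z (depth 5)

Delete N (two children — replace with in-order successor).
After deletion, O's left child: I.

I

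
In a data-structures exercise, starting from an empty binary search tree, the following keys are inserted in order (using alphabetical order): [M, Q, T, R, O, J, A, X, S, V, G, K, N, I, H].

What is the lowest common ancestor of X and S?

T

M: root
Q: right child of M (depth 1)
T: right child of Q (depth 2)
R: left child of T (depth 3)
O: left child of Q (depth 2)
J: left child of M (depth 1)
A: left child of J (depth 2)
X: right child of T (depth 3)
S: right child of R (depth 4)
V: left child of X (depth 4)
G: right child of A (depth 3)
K: right child of J (depth 2)
N: left child of O (depth 3)
I: right child of G (depth 4)
H: left child of I (depth 5)

Path to X: M → Q → T → X
Path to S: M → Q → T → R → S
The paths share a prefix ending at T, then split left and right.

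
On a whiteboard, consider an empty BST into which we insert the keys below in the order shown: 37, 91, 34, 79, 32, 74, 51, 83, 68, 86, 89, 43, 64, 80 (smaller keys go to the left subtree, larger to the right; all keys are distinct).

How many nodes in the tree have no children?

5

37: root
91: right child of 37 (depth 1)
34: left child of 37 (depth 1)
79: left child of 91 (depth 2)
32: left child of 34 (depth 2)
74: left child of 79 (depth 3)
51: left child of 74 (depth 4)
83: right child of 79 (depth 3)
68: right child of 51 (depth 5)
86: right child of 83 (depth 4)
89: right child of 86 (depth 5)
43: left child of 51 (depth 5)
64: left child of 68 (depth 6)
80: left child of 83 (depth 4)

Leaves: 32, 43, 64, 80, 89 — 5 in total.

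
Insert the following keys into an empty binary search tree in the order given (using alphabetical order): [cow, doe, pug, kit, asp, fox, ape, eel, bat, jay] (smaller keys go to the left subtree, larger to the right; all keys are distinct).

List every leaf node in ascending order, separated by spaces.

Resulting structure (node: left, right):
  cow: L=asp, R=doe
  doe: L=–, R=pug
  pug: L=kit, R=–
  kit: L=fox, R=–
  asp: L=ape, R=bat
  fox: L=eel, R=jay
  ape: L=–, R=–
  eel: L=–, R=–
  bat: L=–, R=–
  jay: L=–, R=–

ape bat eel jay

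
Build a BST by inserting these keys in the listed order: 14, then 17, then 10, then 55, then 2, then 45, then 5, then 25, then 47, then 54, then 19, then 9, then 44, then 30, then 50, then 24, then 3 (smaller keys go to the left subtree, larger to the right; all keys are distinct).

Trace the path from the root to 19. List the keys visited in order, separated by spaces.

14: root
17: right child of 14 (depth 1)
10: left child of 14 (depth 1)
55: right child of 17 (depth 2)
2: left child of 10 (depth 2)
45: left child of 55 (depth 3)
5: right child of 2 (depth 3)
25: left child of 45 (depth 4)
47: right child of 45 (depth 4)
54: right child of 47 (depth 5)
19: left child of 25 (depth 5)
9: right child of 5 (depth 4)
44: right child of 25 (depth 5)
30: left child of 44 (depth 6)
50: left child of 54 (depth 6)
24: right child of 19 (depth 6)
3: left child of 5 (depth 4)

14 17 55 45 25 19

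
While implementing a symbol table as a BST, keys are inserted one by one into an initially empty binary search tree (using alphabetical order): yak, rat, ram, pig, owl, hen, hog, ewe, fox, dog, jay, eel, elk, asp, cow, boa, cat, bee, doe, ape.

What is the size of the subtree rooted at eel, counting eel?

Insert yak: tree is empty, so yak becomes the root.
Insert rat: rat < yak → go left. Place as left child of yak.
Insert ram: ram < yak → go left; ram < rat → go left. Place as left child of rat.
Insert pig: pig < yak → go left; pig < rat → go left; pig < ram → go left. Place as left child of ram.
Insert owl: owl < yak → go left; owl < rat → go left; owl < ram → go left; owl < pig → go left. Place as left child of pig.
Insert hen: hen < yak → go left; hen < rat → go left; hen < ram → go left; hen < pig → go left; hen < owl → go left. Place as left child of owl.
Insert hog: hog < yak → go left; hog < rat → go left; hog < ram → go left; hog < pig → go left; hog < owl → go left; hog > hen → go right. Place as right child of hen.
Insert ewe: ewe < yak → go left; ewe < rat → go left; ewe < ram → go left; ewe < pig → go left; ewe < owl → go left; ewe < hen → go left. Place as left child of hen.
Insert fox: fox < yak → go left; fox < rat → go left; fox < ram → go left; fox < pig → go left; fox < owl → go left; fox < hen → go left; fox > ewe → go right. Place as right child of ewe.
Insert dog: dog < yak → go left; dog < rat → go left; dog < ram → go left; dog < pig → go left; dog < owl → go left; dog < hen → go left; dog < ewe → go left. Place as left child of ewe.
Insert jay: jay < yak → go left; jay < rat → go left; jay < ram → go left; jay < pig → go left; jay < owl → go left; jay > hen → go right; jay > hog → go right. Place as right child of hog.
Insert eel: eel < yak → go left; eel < rat → go left; eel < ram → go left; eel < pig → go left; eel < owl → go left; eel < hen → go left; eel < ewe → go left; eel > dog → go right. Place as right child of dog.
Insert elk: elk < yak → go left; elk < rat → go left; elk < ram → go left; elk < pig → go left; elk < owl → go left; elk < hen → go left; elk < ewe → go left; elk > dog → go right; elk > eel → go right. Place as right child of eel.
Insert asp: asp < yak → go left; asp < rat → go left; asp < ram → go left; asp < pig → go left; asp < owl → go left; asp < hen → go left; asp < ewe → go left; asp < dog → go left. Place as left child of dog.
Insert cow: cow < yak → go left; cow < rat → go left; cow < ram → go left; cow < pig → go left; cow < owl → go left; cow < hen → go left; cow < ewe → go left; cow < dog → go left; cow > asp → go right. Place as right child of asp.
Insert boa: boa < yak → go left; boa < rat → go left; boa < ram → go left; boa < pig → go left; boa < owl → go left; boa < hen → go left; boa < ewe → go left; boa < dog → go left; boa > asp → go right; boa < cow → go left. Place as left child of cow.
Insert cat: cat < yak → go left; cat < rat → go left; cat < ram → go left; cat < pig → go left; cat < owl → go left; cat < hen → go left; cat < ewe → go left; cat < dog → go left; cat > asp → go right; cat < cow → go left; cat > boa → go right. Place as right child of boa.
Insert bee: bee < yak → go left; bee < rat → go left; bee < ram → go left; bee < pig → go left; bee < owl → go left; bee < hen → go left; bee < ewe → go left; bee < dog → go left; bee > asp → go right; bee < cow → go left; bee < boa → go left. Place as left child of boa.
Insert doe: doe < yak → go left; doe < rat → go left; doe < ram → go left; doe < pig → go left; doe < owl → go left; doe < hen → go left; doe < ewe → go left; doe < dog → go left; doe > asp → go right; doe > cow → go right. Place as right child of cow.
Insert ape: ape < yak → go left; ape < rat → go left; ape < ram → go left; ape < pig → go left; ape < owl → go left; ape < hen → go left; ape < ewe → go left; ape < dog → go left; ape < asp → go left. Place as left child of asp.

Subtree rooted at eel contains: eel, elk — 2 nodes.

2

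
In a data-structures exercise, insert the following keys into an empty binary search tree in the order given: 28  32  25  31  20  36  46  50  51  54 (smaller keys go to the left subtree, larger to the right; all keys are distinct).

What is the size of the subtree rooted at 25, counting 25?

28: root
32: right child of 28 (depth 1)
25: left child of 28 (depth 1)
31: left child of 32 (depth 2)
20: left child of 25 (depth 2)
36: right child of 32 (depth 2)
46: right child of 36 (depth 3)
50: right child of 46 (depth 4)
51: right child of 50 (depth 5)
54: right child of 51 (depth 6)

Subtree rooted at 25 contains: 25, 20 — 2 nodes.

2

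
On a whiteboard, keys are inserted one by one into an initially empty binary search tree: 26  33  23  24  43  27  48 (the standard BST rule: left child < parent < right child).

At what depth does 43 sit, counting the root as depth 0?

2

Insert 26: tree is empty, so 26 becomes the root.
Insert 33: 33 > 26 → go right. Place as right child of 26.
Insert 23: 23 < 26 → go left. Place as left child of 26.
Insert 24: 24 < 26 → go left; 24 > 23 → go right. Place as right child of 23.
Insert 43: 43 > 26 → go right; 43 > 33 → go right. Place as right child of 33.
Insert 27: 27 > 26 → go right; 27 < 33 → go left. Place as left child of 33.
Insert 48: 48 > 26 → go right; 48 > 33 → go right; 48 > 43 → go right. Place as right child of 43.

Path to 43: 26 → 33 → 43, which is 2 edges.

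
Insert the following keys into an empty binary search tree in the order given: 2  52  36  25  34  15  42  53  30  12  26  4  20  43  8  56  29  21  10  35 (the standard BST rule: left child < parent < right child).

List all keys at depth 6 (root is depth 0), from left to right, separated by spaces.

4 21 26

2: root
52: right child of 2 (depth 1)
36: left child of 52 (depth 2)
25: left child of 36 (depth 3)
34: right child of 25 (depth 4)
15: left child of 25 (depth 4)
42: right child of 36 (depth 3)
53: right child of 52 (depth 2)
30: left child of 34 (depth 5)
12: left child of 15 (depth 5)
26: left child of 30 (depth 6)
4: left child of 12 (depth 6)
20: right child of 15 (depth 5)
43: right child of 42 (depth 4)
8: right child of 4 (depth 7)
56: right child of 53 (depth 3)
29: right child of 26 (depth 7)
21: right child of 20 (depth 6)
10: right child of 8 (depth 8)
35: right child of 34 (depth 5)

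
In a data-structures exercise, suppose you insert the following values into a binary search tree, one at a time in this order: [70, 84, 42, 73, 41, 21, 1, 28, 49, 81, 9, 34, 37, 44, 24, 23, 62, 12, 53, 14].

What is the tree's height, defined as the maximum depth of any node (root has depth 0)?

7

Insert 70: tree is empty, so 70 becomes the root.
Insert 84: 84 > 70 → go right. Place as right child of 70.
Insert 42: 42 < 70 → go left. Place as left child of 70.
Insert 73: 73 > 70 → go right; 73 < 84 → go left. Place as left child of 84.
Insert 41: 41 < 70 → go left; 41 < 42 → go left. Place as left child of 42.
Insert 21: 21 < 70 → go left; 21 < 42 → go left; 21 < 41 → go left. Place as left child of 41.
Insert 1: 1 < 70 → go left; 1 < 42 → go left; 1 < 41 → go left; 1 < 21 → go left. Place as left child of 21.
Insert 28: 28 < 70 → go left; 28 < 42 → go left; 28 < 41 → go left; 28 > 21 → go right. Place as right child of 21.
Insert 49: 49 < 70 → go left; 49 > 42 → go right. Place as right child of 42.
Insert 81: 81 > 70 → go right; 81 < 84 → go left; 81 > 73 → go right. Place as right child of 73.
Insert 9: 9 < 70 → go left; 9 < 42 → go left; 9 < 41 → go left; 9 < 21 → go left; 9 > 1 → go right. Place as right child of 1.
Insert 34: 34 < 70 → go left; 34 < 42 → go left; 34 < 41 → go left; 34 > 21 → go right; 34 > 28 → go right. Place as right child of 28.
Insert 37: 37 < 70 → go left; 37 < 42 → go left; 37 < 41 → go left; 37 > 21 → go right; 37 > 28 → go right; 37 > 34 → go right. Place as right child of 34.
Insert 44: 44 < 70 → go left; 44 > 42 → go right; 44 < 49 → go left. Place as left child of 49.
Insert 24: 24 < 70 → go left; 24 < 42 → go left; 24 < 41 → go left; 24 > 21 → go right; 24 < 28 → go left. Place as left child of 28.
Insert 23: 23 < 70 → go left; 23 < 42 → go left; 23 < 41 → go left; 23 > 21 → go right; 23 < 28 → go left; 23 < 24 → go left. Place as left child of 24.
Insert 62: 62 < 70 → go left; 62 > 42 → go right; 62 > 49 → go right. Place as right child of 49.
Insert 12: 12 < 70 → go left; 12 < 42 → go left; 12 < 41 → go left; 12 < 21 → go left; 12 > 1 → go right; 12 > 9 → go right. Place as right child of 9.
Insert 53: 53 < 70 → go left; 53 > 42 → go right; 53 > 49 → go right; 53 < 62 → go left. Place as left child of 62.
Insert 14: 14 < 70 → go left; 14 < 42 → go left; 14 < 41 → go left; 14 < 21 → go left; 14 > 1 → go right; 14 > 9 → go right; 14 > 12 → go right. Place as right child of 12.

The deepest node is 14 at depth 7.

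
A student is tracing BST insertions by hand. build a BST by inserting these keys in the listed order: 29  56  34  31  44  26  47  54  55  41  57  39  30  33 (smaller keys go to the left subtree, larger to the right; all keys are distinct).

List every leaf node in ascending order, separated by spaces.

Resulting structure (node: left, right):
  29: L=26, R=56
  56: L=34, R=57
  34: L=31, R=44
  31: L=30, R=33
  44: L=41, R=47
  26: L=–, R=–
  47: L=–, R=54
  54: L=–, R=55
  55: L=–, R=–
  41: L=39, R=–
  57: L=–, R=–
  39: L=–, R=–
  30: L=–, R=–
  33: L=–, R=–

26 30 33 39 55 57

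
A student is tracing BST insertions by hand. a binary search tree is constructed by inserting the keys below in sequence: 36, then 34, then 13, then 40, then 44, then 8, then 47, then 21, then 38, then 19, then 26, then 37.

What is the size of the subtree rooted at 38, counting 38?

Resulting structure (node: left, right):
  36: L=34, R=40
  34: L=13, R=–
  13: L=8, R=21
  40: L=38, R=44
  44: L=–, R=47
  8: L=–, R=–
  47: L=–, R=–
  21: L=19, R=26
  38: L=37, R=–
  19: L=–, R=–
  26: L=–, R=–
  37: L=–, R=–

Subtree rooted at 38 contains: 38, 37 — 2 nodes.

2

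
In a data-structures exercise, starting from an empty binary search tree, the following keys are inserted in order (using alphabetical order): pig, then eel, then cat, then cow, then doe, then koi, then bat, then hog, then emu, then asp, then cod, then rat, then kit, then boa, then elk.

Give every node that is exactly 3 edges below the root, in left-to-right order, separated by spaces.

Insert pig: tree is empty, so pig becomes the root.
Insert eel: eel < pig → go left. Place as left child of pig.
Insert cat: cat < pig → go left; cat < eel → go left. Place as left child of eel.
Insert cow: cow < pig → go left; cow < eel → go left; cow > cat → go right. Place as right child of cat.
Insert doe: doe < pig → go left; doe < eel → go left; doe > cat → go right; doe > cow → go right. Place as right child of cow.
Insert koi: koi < pig → go left; koi > eel → go right. Place as right child of eel.
Insert bat: bat < pig → go left; bat < eel → go left; bat < cat → go left. Place as left child of cat.
Insert hog: hog < pig → go left; hog > eel → go right; hog < koi → go left. Place as left child of koi.
Insert emu: emu < pig → go left; emu > eel → go right; emu < koi → go left; emu < hog → go left. Place as left child of hog.
Insert asp: asp < pig → go left; asp < eel → go left; asp < cat → go left; asp < bat → go left. Place as left child of bat.
Insert cod: cod < pig → go left; cod < eel → go left; cod > cat → go right; cod < cow → go left. Place as left child of cow.
Insert rat: rat > pig → go right. Place as right child of pig.
Insert kit: kit < pig → go left; kit > eel → go right; kit < koi → go left; kit > hog → go right. Place as right child of hog.
Insert boa: boa < pig → go left; boa < eel → go left; boa < cat → go left; boa > bat → go right. Place as right child of bat.
Insert elk: elk < pig → go left; elk > eel → go right; elk < koi → go left; elk < hog → go left; elk < emu → go left. Place as left child of emu.

bat cow hog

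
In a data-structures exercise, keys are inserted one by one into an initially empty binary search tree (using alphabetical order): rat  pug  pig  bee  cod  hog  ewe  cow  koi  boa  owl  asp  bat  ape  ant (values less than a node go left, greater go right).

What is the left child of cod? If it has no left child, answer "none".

Insert rat: tree is empty, so rat becomes the root.
Insert pug: pug < rat → go left. Place as left child of rat.
Insert pig: pig < rat → go left; pig < pug → go left. Place as left child of pug.
Insert bee: bee < rat → go left; bee < pug → go left; bee < pig → go left. Place as left child of pig.
Insert cod: cod < rat → go left; cod < pug → go left; cod < pig → go left; cod > bee → go right. Place as right child of bee.
Insert hog: hog < rat → go left; hog < pug → go left; hog < pig → go left; hog > bee → go right; hog > cod → go right. Place as right child of cod.
Insert ewe: ewe < rat → go left; ewe < pug → go left; ewe < pig → go left; ewe > bee → go right; ewe > cod → go right; ewe < hog → go left. Place as left child of hog.
Insert cow: cow < rat → go left; cow < pug → go left; cow < pig → go left; cow > bee → go right; cow > cod → go right; cow < hog → go left; cow < ewe → go left. Place as left child of ewe.
Insert koi: koi < rat → go left; koi < pug → go left; koi < pig → go left; koi > bee → go right; koi > cod → go right; koi > hog → go right. Place as right child of hog.
Insert boa: boa < rat → go left; boa < pug → go left; boa < pig → go left; boa > bee → go right; boa < cod → go left. Place as left child of cod.
Insert owl: owl < rat → go left; owl < pug → go left; owl < pig → go left; owl > bee → go right; owl > cod → go right; owl > hog → go right; owl > koi → go right. Place as right child of koi.
Insert asp: asp < rat → go left; asp < pug → go left; asp < pig → go left; asp < bee → go left. Place as left child of bee.
Insert bat: bat < rat → go left; bat < pug → go left; bat < pig → go left; bat < bee → go left; bat > asp → go right. Place as right child of asp.
Insert ape: ape < rat → go left; ape < pug → go left; ape < pig → go left; ape < bee → go left; ape < asp → go left. Place as left child of asp.
Insert ant: ant < rat → go left; ant < pug → go left; ant < pig → go left; ant < bee → go left; ant < asp → go left; ant < ape → go left. Place as left child of ape.

boa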